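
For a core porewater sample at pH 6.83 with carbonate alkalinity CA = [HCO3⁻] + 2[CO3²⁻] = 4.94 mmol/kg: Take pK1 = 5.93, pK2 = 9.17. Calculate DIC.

DIC = 5.53 mmol/kg

CA = [HCO3⁻] + 2[CO3²⁻] = (α₁ + 2α₂)·DIC
At pH 6.83: [H⁺]/K1 = 10^-0.90 = 0.12589, K2/[H⁺] = 10^-2.34 = 0.0045709
α₁ = 1/(1 + 0.12589 + 0.0045709) = 1/1.1305 = 0.8846; α₂ = α₁·K2/[H⁺] = 0.004043
α₁ + 2α₂ = 0.8927
DIC = CA / (α₁ + 2α₂) = 4.94 / 0.8927 = 5.53 mmol/kg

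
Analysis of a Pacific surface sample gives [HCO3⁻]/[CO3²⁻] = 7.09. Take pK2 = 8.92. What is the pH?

pH = 8.07

From K2 = [H⁺][CO3²⁻]/[HCO3⁻]:  pH = pK2 − log₁₀([HCO3⁻]/[CO3²⁻])
log₁₀(7.09) = +0.851
pH = 8.92 − (+0.851) = 8.07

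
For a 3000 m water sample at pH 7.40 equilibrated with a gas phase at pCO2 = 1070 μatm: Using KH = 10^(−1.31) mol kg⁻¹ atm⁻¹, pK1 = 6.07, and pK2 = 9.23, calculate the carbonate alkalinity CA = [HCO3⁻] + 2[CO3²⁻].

CA = 1.15 mmol/kg

[CO2*] = KH · pCO2 = 10^(−1.31) × 1070×10^-6 = 5.241×10^-5 mol/kg
α₀ = 1/(1 + K1/[H⁺] + K1K2/[H⁺]²) = 1/(1 + 10^+1.33 + 10^-0.50) = 0.04406
DIC = [CO2*]/α₀ = 5.241×10^-5 / 0.04406 = 1.189 mmol/kg
CA = (α₁ + 2α₂)·DIC = (0.9420 + 2×0.01393) × 1.189 = 1.15 mmol/kg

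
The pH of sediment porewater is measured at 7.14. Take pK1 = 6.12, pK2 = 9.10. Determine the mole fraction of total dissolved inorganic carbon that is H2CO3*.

α₀ = 0.0863

α₀ = 1 / (1 + K1/[H⁺] + K1K2/[H⁺]²) = 1 / (1 + 10^+1.02 + 10^-0.94)
   = 1 / (1 + 10.471 + 0.11482) = 1/11.586 = 0.08631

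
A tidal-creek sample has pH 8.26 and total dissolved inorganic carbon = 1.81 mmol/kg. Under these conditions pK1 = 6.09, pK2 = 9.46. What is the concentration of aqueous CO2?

α₀ = 1 / (1 + K1/[H⁺] + K1K2/[H⁺]²) = 1 / (1 + 10^+2.17 + 10^+0.97)
   = 1 / (1 + 147.91 + 9.3325) = 1/158.24 = 0.006319
[CO2*] = α₀ × DIC = 0.006319 × 1.81 = 0.0114 mmol/kg = 11.4 μmol/kg

[CO2*] = 11.4 μmol/kg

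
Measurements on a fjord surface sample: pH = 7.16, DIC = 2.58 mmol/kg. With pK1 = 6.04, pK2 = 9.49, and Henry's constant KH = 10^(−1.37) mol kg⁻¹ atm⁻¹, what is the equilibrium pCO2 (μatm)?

α₀ = 1 / (1 + K1/[H⁺] + K1K2/[H⁺]²) = 1 / (1 + 10^+1.12 + 10^-1.21)
   = 1 / (1 + 13.183 + 0.061660) = 1/14.244 = 0.07020
[CO2*] = α₀ × DIC = 0.07020 × 2.58 = 0.1811 mmol/kg
pCO2 = [CO2*]/KH = 1.811×10^-4 / 4.266×10^-2 = 4250 μatm

pCO2 = 4250 μatm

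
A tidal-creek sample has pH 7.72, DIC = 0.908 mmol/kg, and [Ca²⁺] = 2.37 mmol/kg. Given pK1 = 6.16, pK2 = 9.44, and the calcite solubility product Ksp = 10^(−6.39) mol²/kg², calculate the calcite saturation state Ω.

α₂ = 1 / (1 + [H⁺]/K2 + [H⁺]²/(K1K2)) = 1 / (1 + 10^+1.72 + 10^+0.16)
   = 1 / (1 + 52.481 + 1.4454) = 1/54.926 = 0.01821
[CO3²⁻] = α₂ × DIC = 0.01821 × 0.908 = 0.01653 mmol/kg = 16.53 μmol/kg
Ksp = 10^(−6.39) = 4.074×10^-7
Ω = [Ca²⁺][CO3²⁻]/Ksp = (2.37×10^-3)(1.653×10^-5) / 4.074×10^-7 = 0.0962

Ω = 0.0962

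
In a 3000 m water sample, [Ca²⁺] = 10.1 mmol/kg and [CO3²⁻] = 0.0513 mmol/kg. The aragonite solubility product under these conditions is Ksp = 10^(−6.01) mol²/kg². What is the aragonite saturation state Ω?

Ksp = 10^(−6.01) = 9.772×10^-7
Ω = [Ca²⁺][CO3²⁻]/Ksp = (10.1×10^-3)(0.0513×10^-3) / 9.772×10^-7 = 0.530

Ω = 0.530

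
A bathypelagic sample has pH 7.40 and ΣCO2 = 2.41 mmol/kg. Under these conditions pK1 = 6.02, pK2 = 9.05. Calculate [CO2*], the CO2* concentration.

[CO2*] = 0.0944 mmol/kg

α₀ = 1 / (1 + K1/[H⁺] + K1K2/[H⁺]²) = 1 / (1 + 10^+1.38 + 10^-0.27)
   = 1 / (1 + 23.988 + 0.53703) = 1/25.525 = 0.03918
[CO2*] = α₀ × DIC = 0.03918 × 2.41 = 0.0944 mmol/kg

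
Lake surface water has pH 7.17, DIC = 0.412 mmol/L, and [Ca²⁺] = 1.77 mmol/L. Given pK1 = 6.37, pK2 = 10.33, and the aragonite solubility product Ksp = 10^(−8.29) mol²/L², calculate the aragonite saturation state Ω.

α₂ = 1 / (1 + [H⁺]/K2 + [H⁺]²/(K1K2)) = 1 / (1 + 10^+3.16 + 10^+2.36)
   = 1 / (1 + 1445.4 + 229.09) = 1/1675.5 = 0.0005968
[CO3²⁻] = α₂ × DIC = 0.0005968 × 0.412 = 0.0002459 mmol/L = 0.2459 μmol/L
Ksp = 10^(−8.29) = 5.129×10^-9
Ω = [Ca²⁺][CO3²⁻]/Ksp = (1.77×10^-3)(2.459×10^-7) / 5.129×10^-9 = 0.0849

Ω = 0.0849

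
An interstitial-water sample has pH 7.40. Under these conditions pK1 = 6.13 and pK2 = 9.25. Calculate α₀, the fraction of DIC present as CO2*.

α₀ = 0.0503

α₀ = 1 / (1 + K1/[H⁺] + K1K2/[H⁺]²) = 1 / (1 + 10^+1.27 + 10^-0.58)
   = 1 / (1 + 18.621 + 0.26303) = 1/19.884 = 0.05029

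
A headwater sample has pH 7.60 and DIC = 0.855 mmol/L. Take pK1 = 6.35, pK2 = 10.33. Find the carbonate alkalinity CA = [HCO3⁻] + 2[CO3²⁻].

CA = [HCO3⁻] + 2[CO3²⁻] = (α₁ + 2α₂)·DIC
At pH 7.60: [H⁺]/K1 = 10^-1.25 = 0.056234, K2/[H⁺] = 10^-2.73 = 0.0018621
α₁ = 1/(1 + 0.056234 + 0.0018621) = 1/1.0581 = 0.9451; α₂ = α₁·K2/[H⁺] = 0.001760
α₁ + 2α₂ = 0.9486
CA = 0.9486 × 0.855 = 0.811 mmol/L

CA = 0.811 mmol/L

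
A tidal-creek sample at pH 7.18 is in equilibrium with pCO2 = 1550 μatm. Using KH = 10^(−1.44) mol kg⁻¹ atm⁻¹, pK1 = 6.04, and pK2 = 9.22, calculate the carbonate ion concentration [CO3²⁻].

[CO3²⁻] = 7.08 μmol/kg

[CO2*] = KH · pCO2 = 10^(−1.44) × 1550×10^-6 = 5.628×10^-5 mol/kg
α₀ = 1/(1 + K1/[H⁺] + K1K2/[H⁺]²) = 1/(1 + 10^+1.14 + 10^-0.90) = 0.06698
DIC = [CO2*]/α₀ = 5.628×10^-5 / 0.06698 = 0.8402 mmol/kg
[CO3²⁻] = α₂·DIC; α₂ = 0.008432, so [CO3²⁻] = 0.008432 × 0.8402 = 0.00708 mmol/kg = 7.08 μmol/kg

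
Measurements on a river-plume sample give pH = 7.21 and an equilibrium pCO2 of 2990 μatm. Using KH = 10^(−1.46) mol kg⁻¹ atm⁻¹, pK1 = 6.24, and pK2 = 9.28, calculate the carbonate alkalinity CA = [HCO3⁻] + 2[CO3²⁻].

[CO2*] = KH · pCO2 = 10^(−1.46) × 2990×10^-6 = 1.037×10^-4 mol/kg
α₀ = 1/(1 + K1/[H⁺] + K1K2/[H⁺]²) = 1/(1 + 10^+0.97 + 10^-1.10) = 0.09604
DIC = [CO2*]/α₀ = 1.037×10^-4 / 0.09604 = 1.079 mmol/kg
CA = (α₁ + 2α₂)·DIC = (0.8963 + 2×0.007629) × 1.079 = 0.984 mmol/kg

CA = 0.984 mmol/kg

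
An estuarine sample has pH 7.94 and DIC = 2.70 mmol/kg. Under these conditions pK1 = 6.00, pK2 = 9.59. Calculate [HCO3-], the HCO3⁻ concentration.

α₁ = 1 / (1 + [H⁺]/K1 + K2/[H⁺]) = 1 / (1 + 10^-1.94 + 10^-1.65)
   = 1 / (1 + 0.011482 + 0.022387) = 1/1.0339 = 0.9672
[HCO3⁻] = α₁ × DIC = 0.9672 × 2.70 = 2.61 mmol/kg

[HCO3⁻] = 2.61 mmol/kg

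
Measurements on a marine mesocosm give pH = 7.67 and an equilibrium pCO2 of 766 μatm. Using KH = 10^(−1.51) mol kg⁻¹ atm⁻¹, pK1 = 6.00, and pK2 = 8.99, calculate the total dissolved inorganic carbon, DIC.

[CO2*] = KH · pCO2 = 10^(−1.51) × 766×10^-6 = 2.367×10^-5 mol/kg
α₀ = 1/(1 + K1/[H⁺] + K1K2/[H⁺]²) = 1/(1 + 10^+1.67 + 10^+0.35) = 0.02000
DIC = [CO2*]/α₀ = 2.367×10^-5 / 0.02000 = 1.18 mmol/kg

DIC = 1.18 mmol/kg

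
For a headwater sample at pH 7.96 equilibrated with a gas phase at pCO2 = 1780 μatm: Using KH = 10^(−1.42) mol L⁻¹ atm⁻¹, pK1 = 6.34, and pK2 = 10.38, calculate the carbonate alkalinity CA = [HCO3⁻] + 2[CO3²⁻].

CA = 2.84 mmol/L

[CO2*] = KH · pCO2 = 10^(−1.42) × 1780×10^-6 = 6.767×10^-5 mol/L
α₀ = 1/(1 + K1/[H⁺] + K1K2/[H⁺]²) = 1/(1 + 10^+1.62 + 10^-0.80) = 0.02334
DIC = [CO2*]/α₀ = 6.767×10^-5 / 0.02334 = 2.900 mmol/L
CA = (α₁ + 2α₂)·DIC = (0.9730 + 2×0.003699) × 2.900 = 2.84 mmol/L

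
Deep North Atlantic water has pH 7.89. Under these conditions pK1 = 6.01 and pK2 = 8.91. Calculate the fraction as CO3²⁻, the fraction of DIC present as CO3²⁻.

α₂ = 0.0861

α₂ = 1 / (1 + [H⁺]/K2 + [H⁺]²/(K1K2)) = 1 / (1 + 10^+1.02 + 10^-0.86)
   = 1 / (1 + 10.471 + 0.13804) = 1/11.609 = 0.08614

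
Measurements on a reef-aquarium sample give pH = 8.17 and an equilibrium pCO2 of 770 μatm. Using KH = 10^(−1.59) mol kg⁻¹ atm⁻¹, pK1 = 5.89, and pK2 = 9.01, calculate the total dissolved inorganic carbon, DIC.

[CO2*] = KH · pCO2 = 10^(−1.59) × 770×10^-6 = 1.979×10^-5 mol/kg
α₀ = 1/(1 + K1/[H⁺] + K1K2/[H⁺]²) = 1/(1 + 10^+2.28 + 10^+1.44) = 0.004564
DIC = [CO2*]/α₀ = 1.979×10^-5 / 0.004564 = 4.34 mmol/kg

DIC = 4.34 mmol/kg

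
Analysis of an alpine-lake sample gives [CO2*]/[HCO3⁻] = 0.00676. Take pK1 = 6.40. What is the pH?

pH = 8.57

From K1 = [H⁺][HCO3⁻]/[CO2*]:  pH = pK1 − log₁₀([CO2*]/[HCO3⁻])
log₁₀(0.00676) = -2.170
pH = 6.40 − (-2.170) = 8.57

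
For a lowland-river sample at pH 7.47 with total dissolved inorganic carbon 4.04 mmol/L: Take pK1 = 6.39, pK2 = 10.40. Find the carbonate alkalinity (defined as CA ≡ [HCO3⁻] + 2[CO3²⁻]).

CA = [HCO3⁻] + 2[CO3²⁻] = (α₁ + 2α₂)·DIC
At pH 7.47: [H⁺]/K1 = 10^-1.08 = 0.083176, K2/[H⁺] = 10^-2.93 = 0.0011749
α₁ = 1/(1 + 0.083176 + 0.0011749) = 1/1.0844 = 0.9222; α₂ = α₁·K2/[H⁺] = 0.001084
α₁ + 2α₂ = 0.9244
CA = 0.9244 × 4.04 = 3.73 mmol/L

CA = 3.73 mmol/L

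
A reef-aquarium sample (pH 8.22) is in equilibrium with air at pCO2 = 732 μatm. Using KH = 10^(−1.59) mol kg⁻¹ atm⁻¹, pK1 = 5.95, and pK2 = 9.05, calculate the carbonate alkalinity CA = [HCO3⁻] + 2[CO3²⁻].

[CO2*] = KH · pCO2 = 10^(−1.59) × 732×10^-6 = 1.882×10^-5 mol/kg
α₀ = 1/(1 + K1/[H⁺] + K1K2/[H⁺]²) = 1/(1 + 10^+2.27 + 10^+1.44) = 0.004657
DIC = [CO2*]/α₀ = 1.882×10^-5 / 0.004657 = 4.041 mmol/kg
CA = (α₁ + 2α₂)·DIC = (0.8671 + 2×0.1283) × 4.041 = 4.54 mmol/kg

CA = 4.54 mmol/kg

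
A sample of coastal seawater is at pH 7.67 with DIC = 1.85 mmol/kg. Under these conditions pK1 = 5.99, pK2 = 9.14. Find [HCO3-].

[HCO3⁻] = 1.75 mmol/kg

α₁ = 1 / (1 + [H⁺]/K1 + K2/[H⁺]) = 1 / (1 + 10^-1.68 + 10^-1.47)
   = 1 / (1 + 0.020893 + 0.033884) = 1/1.0548 = 0.9481
[HCO3⁻] = α₁ × DIC = 0.9481 × 1.85 = 1.75 mmol/kg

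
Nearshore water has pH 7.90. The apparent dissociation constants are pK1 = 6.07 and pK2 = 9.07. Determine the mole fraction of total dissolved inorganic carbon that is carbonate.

α₂ = 1 / (1 + [H⁺]/K2 + [H⁺]²/(K1K2)) = 1 / (1 + 10^+1.17 + 10^-0.66)
   = 1 / (1 + 14.791 + 0.21878) = 1/16.010 = 0.06246

α₂ = 0.0625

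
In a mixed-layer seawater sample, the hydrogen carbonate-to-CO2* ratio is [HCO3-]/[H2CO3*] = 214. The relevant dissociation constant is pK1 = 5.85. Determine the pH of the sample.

pH = 8.18

From K1 = [H⁺][HCO3-]/[H2CO3*]:  pH = pK1 + log₁₀([HCO3-]/[H2CO3*])
log₁₀(214) = +2.330
pH = 5.85 + (+2.330) = 8.18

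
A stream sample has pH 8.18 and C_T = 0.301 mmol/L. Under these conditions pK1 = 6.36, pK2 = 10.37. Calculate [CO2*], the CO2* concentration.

[CO2*] = 4.46 μmol/L

α₀ = 1 / (1 + K1/[H⁺] + K1K2/[H⁺]²) = 1 / (1 + 10^+1.82 + 10^-0.37)
   = 1 / (1 + 66.069 + 0.42658) = 1/67.496 = 0.01482
[CO2*] = α₀ × DIC = 0.01482 × 0.301 = 0.00446 mmol/L = 4.46 μmol/L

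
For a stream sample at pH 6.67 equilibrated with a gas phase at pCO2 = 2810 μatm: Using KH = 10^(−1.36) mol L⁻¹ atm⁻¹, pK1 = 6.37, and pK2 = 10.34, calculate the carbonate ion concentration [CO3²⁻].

[CO3²⁻] = 0.0523 μmol/L

[CO2*] = KH · pCO2 = 10^(−1.36) × 2810×10^-6 = 1.227×10^-4 mol/L
α₀ = 1/(1 + K1/[H⁺] + K1K2/[H⁺]²) = 1/(1 + 10^+0.30 + 10^-3.37) = 0.3338
DIC = [CO2*]/α₀ = 1.227×10^-4 / 0.3338 = 0.3675 mmol/L
[CO3²⁻] = α₂·DIC; α₂ = 0.0001424, so [CO3²⁻] = 0.0001424 × 0.3675 = 5.23×10^-5 mmol/L = 0.0523 μmol/L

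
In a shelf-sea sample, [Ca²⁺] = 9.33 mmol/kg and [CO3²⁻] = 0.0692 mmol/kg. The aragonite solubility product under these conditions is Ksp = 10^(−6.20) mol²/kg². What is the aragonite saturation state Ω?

Ksp = 10^(−6.20) = 6.310×10^-7
Ω = [Ca²⁺][CO3²⁻]/Ksp = (9.33×10^-3)(0.0692×10^-3) / 6.310×10^-7 = 1.02

Ω = 1.02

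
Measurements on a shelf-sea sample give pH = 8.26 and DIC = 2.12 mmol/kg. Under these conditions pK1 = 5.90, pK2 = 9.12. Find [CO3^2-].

[CO3²⁻] = 0.256 mmol/kg

α₂ = 1 / (1 + [H⁺]/K2 + [H⁺]²/(K1K2)) = 1 / (1 + 10^+0.86 + 10^-1.50)
   = 1 / (1 + 7.2444 + 0.031623) = 1/8.2760 = 0.1208
[CO3²⁻] = α₂ × DIC = 0.1208 × 2.12 = 0.256 mmol/kg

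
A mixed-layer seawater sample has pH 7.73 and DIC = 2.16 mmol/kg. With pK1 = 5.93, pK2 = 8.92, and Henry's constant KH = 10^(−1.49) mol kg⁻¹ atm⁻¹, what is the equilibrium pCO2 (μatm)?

pCO2 = 979 μatm

α₀ = 1 / (1 + K1/[H⁺] + K1K2/[H⁺]²) = 1 / (1 + 10^+1.80 + 10^+0.61)
   = 1 / (1 + 63.096 + 4.0738) = 1/68.170 = 0.01467
[CO2*] = α₀ × DIC = 0.01467 × 2.16 = 0.03169 mmol/kg
pCO2 = [CO2*]/KH = 3.169×10^-5 / 3.236×10^-2 = 979 μatm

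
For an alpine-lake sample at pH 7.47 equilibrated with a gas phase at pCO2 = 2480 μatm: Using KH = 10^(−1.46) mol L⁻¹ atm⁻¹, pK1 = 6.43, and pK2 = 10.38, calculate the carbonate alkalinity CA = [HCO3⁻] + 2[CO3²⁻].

[CO2*] = KH · pCO2 = 10^(−1.46) × 2480×10^-6 = 8.599×10^-5 mol/L
α₀ = 1/(1 + K1/[H⁺] + K1K2/[H⁺]²) = 1/(1 + 10^+1.04 + 10^-1.87) = 0.08348
DIC = [CO2*]/α₀ = 8.599×10^-5 / 0.08348 = 1.030 mmol/L
CA = (α₁ + 2α₂)·DIC = (0.9154 + 2×0.001126) × 1.030 = 0.945 mmol/L

CA = 0.945 mmol/L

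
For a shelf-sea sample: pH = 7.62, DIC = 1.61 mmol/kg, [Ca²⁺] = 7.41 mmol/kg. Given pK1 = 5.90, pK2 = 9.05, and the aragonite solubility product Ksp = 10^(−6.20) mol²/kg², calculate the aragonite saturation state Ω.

α₂ = 1 / (1 + [H⁺]/K2 + [H⁺]²/(K1K2)) = 1 / (1 + 10^+1.43 + 10^-0.29)
   = 1 / (1 + 26.915 + 0.51286) = 1/28.428 = 0.03518
[CO3²⁻] = α₂ × DIC = 0.03518 × 1.61 = 0.05663 mmol/kg
Ksp = 10^(−6.20) = 6.310×10^-7
Ω = [Ca²⁺][CO3²⁻]/Ksp = (7.41×10^-3)(5.663×10^-5) / 6.310×10^-7 = 0.665

Ω = 0.665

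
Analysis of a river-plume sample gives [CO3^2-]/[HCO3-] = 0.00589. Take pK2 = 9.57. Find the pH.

From K2 = [H⁺][CO3^2-]/[HCO3-]:  pH = pK2 + log₁₀([CO3^2-]/[HCO3-])
log₁₀(0.00589) = -2.230
pH = 9.57 + (-2.230) = 7.34

pH = 7.34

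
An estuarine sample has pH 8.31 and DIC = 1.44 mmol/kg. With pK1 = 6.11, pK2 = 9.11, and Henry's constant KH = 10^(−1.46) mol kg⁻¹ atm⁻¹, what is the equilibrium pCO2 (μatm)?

pCO2 = 225 μatm

α₀ = 1 / (1 + K1/[H⁺] + K1K2/[H⁺]²) = 1 / (1 + 10^+2.20 + 10^+1.40)
   = 1 / (1 + 158.49 + 25.119) = 1/184.61 = 0.005417
[CO2*] = α₀ × DIC = 0.005417 × 1.44 = 0.007800 mmol/kg = 7.800 μmol/kg
pCO2 = [CO2*]/KH = 7.800×10^-6 / 3.467×10^-2 = 225 μatm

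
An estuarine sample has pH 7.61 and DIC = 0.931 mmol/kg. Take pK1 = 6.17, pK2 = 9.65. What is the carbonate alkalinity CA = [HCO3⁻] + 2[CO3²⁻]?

CA = [HCO3⁻] + 2[CO3²⁻] = (α₁ + 2α₂)·DIC
At pH 7.61: [H⁺]/K1 = 10^-1.44 = 0.036308, K2/[H⁺] = 10^-2.04 = 0.0091201
α₁ = 1/(1 + 0.036308 + 0.0091201) = 1/1.0454 = 0.9565; α₂ = α₁·K2/[H⁺] = 0.008724
α₁ + 2α₂ = 0.9740
CA = 0.9740 × 0.931 = 0.907 mmol/kg

CA = 0.907 mmol/kg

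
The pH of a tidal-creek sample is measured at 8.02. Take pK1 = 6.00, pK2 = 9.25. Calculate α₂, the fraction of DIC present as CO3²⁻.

α₂ = 1 / (1 + [H⁺]/K2 + [H⁺]²/(K1K2)) = 1 / (1 + 10^+1.23 + 10^-0.79)
   = 1 / (1 + 16.982 + 0.16218) = 1/18.145 = 0.05511

α₂ = 0.0551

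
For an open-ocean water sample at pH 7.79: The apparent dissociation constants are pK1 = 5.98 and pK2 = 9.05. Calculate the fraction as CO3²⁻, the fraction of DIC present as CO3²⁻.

α₂ = 1 / (1 + [H⁺]/K2 + [H⁺]²/(K1K2)) = 1 / (1 + 10^+1.26 + 10^-0.55)
   = 1 / (1 + 18.197 + 0.28184) = 1/19.479 = 0.05134

α₂ = 0.0513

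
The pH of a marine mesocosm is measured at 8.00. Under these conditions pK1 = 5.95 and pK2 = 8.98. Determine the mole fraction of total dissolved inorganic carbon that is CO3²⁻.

α₂ = 1 / (1 + [H⁺]/K2 + [H⁺]²/(K1K2)) = 1 / (1 + 10^+0.98 + 10^-1.07)
   = 1 / (1 + 9.5499 + 0.085114) = 1/10.635 = 0.09403

α₂ = 0.0940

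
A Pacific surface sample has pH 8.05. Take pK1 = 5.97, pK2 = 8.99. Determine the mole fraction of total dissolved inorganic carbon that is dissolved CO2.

α₀ = 1 / (1 + K1/[H⁺] + K1K2/[H⁺]²) = 1 / (1 + 10^+2.08 + 10^+1.14)
   = 1 / (1 + 120.23 + 13.804) = 1/135.03 = 0.007406

α₀ = 0.00741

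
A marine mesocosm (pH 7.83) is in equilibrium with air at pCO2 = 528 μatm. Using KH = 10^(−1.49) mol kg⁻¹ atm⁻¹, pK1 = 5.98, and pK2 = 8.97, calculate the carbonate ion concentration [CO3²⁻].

[CO3²⁻] = 0.0876 mmol/kg

[CO2*] = KH · pCO2 = 10^(−1.49) × 528×10^-6 = 1.709×10^-5 mol/kg
α₀ = 1/(1 + K1/[H⁺] + K1K2/[H⁺]²) = 1/(1 + 10^+1.85 + 10^+0.71) = 0.01300
DIC = [CO2*]/α₀ = 1.709×10^-5 / 0.01300 = 1.314 mmol/kg
[CO3²⁻] = α₂·DIC; α₂ = 0.06667, so [CO3²⁻] = 0.06667 × 1.314 = 0.0876 mmol/kg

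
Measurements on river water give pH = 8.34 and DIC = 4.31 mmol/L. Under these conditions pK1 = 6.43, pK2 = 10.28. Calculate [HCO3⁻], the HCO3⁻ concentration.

α₁ = 1 / (1 + [H⁺]/K1 + K2/[H⁺]) = 1 / (1 + 10^-1.91 + 10^-1.94)
   = 1 / (1 + 0.012303 + 0.011482) = 1/1.0238 = 0.9768
[HCO3⁻] = α₁ × DIC = 0.9768 × 4.31 = 4.21 mmol/L

[HCO3⁻] = 4.21 mmol/L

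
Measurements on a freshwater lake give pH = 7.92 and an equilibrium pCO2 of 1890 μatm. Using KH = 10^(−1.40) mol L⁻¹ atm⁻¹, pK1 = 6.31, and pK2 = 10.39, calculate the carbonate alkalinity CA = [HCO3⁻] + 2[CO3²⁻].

[CO2*] = KH · pCO2 = 10^(−1.40) × 1890×10^-6 = 7.524×10^-5 mol/L
α₀ = 1/(1 + K1/[H⁺] + K1K2/[H⁺]²) = 1/(1 + 10^+1.61 + 10^-0.86) = 0.02388
DIC = [CO2*]/α₀ = 7.524×10^-5 / 0.02388 = 3.151 mmol/L
CA = (α₁ + 2α₂)·DIC = (0.9728 + 2×0.003296) × 3.151 = 3.09 mmol/L

CA = 3.09 mmol/L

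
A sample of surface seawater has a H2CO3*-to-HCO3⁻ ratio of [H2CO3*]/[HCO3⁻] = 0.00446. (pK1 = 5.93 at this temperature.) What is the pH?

From K1 = [H⁺][HCO3⁻]/[H2CO3*]:  pH = pK1 − log₁₀([H2CO3*]/[HCO3⁻])
log₁₀(0.00446) = -2.351
pH = 5.93 − (-2.351) = 8.28

pH = 8.28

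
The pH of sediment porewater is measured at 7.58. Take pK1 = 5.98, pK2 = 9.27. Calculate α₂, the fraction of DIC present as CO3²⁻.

α₂ = 0.0195

α₂ = 1 / (1 + [H⁺]/K2 + [H⁺]²/(K1K2)) = 1 / (1 + 10^+1.69 + 10^+0.09)
   = 1 / (1 + 48.978 + 1.2303) = 1/51.208 = 0.01953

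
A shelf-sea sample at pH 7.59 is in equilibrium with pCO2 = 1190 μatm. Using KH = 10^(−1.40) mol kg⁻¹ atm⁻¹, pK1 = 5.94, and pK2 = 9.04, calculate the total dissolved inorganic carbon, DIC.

DIC = 2.24 mmol/kg

[CO2*] = KH · pCO2 = 10^(−1.40) × 1190×10^-6 = 4.737×10^-5 mol/kg
α₀ = 1/(1 + K1/[H⁺] + K1K2/[H⁺]²) = 1/(1 + 10^+1.65 + 10^+0.20) = 0.02116
DIC = [CO2*]/α₀ = 4.737×10^-5 / 0.02116 = 2.24 mmol/kg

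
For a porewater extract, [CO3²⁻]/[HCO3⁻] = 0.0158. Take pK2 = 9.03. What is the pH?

pH = 7.23

From K2 = [H⁺][CO3²⁻]/[HCO3⁻]:  pH = pK2 + log₁₀([CO3²⁻]/[HCO3⁻])
log₁₀(0.0158) = -1.801
pH = 9.03 + (-1.801) = 7.23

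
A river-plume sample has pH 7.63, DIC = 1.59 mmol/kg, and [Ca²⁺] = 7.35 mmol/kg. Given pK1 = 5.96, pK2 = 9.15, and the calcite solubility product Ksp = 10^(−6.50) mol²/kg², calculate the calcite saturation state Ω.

α₂ = 1 / (1 + [H⁺]/K2 + [H⁺]²/(K1K2)) = 1 / (1 + 10^+1.52 + 10^-0.15)
   = 1 / (1 + 33.113 + 0.70795) = 1/34.821 = 0.02872
[CO3²⁻] = α₂ × DIC = 0.02872 × 1.59 = 0.04566 mmol/kg
Ksp = 10^(−6.50) = 3.162×10^-7
Ω = [Ca²⁺][CO3²⁻]/Ksp = (7.35×10^-3)(4.566×10^-5) / 3.162×10^-7 = 1.06

Ω = 1.06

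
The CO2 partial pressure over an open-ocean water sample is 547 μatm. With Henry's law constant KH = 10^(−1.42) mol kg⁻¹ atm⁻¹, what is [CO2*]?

[CO2*] = 20.8 μmol/kg

KH = 10^(−1.42) = 3.802×10^-2 mol kg⁻¹ atm⁻¹
[CO2*] = KH · pCO2 = 3.802×10^-2 × 547×10^-6 atm = 2.08×10^-5 mol/kg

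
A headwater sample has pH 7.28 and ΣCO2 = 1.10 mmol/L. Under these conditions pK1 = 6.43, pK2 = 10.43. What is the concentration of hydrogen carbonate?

α₁ = 1 / (1 + [H⁺]/K1 + K2/[H⁺]) = 1 / (1 + 10^-0.85 + 10^-3.15)
   = 1 / (1 + 0.14125 + 0.00070795) = 1/1.1420 = 0.8757
[HCO3⁻] = α₁ × DIC = 0.8757 × 1.10 = 0.963 mmol/L

[HCO3⁻] = 0.963 mmol/L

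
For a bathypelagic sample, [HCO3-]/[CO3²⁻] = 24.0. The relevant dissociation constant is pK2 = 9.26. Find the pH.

From K2 = [H⁺][CO3²⁻]/[HCO3-]:  pH = pK2 − log₁₀([HCO3-]/[CO3²⁻])
log₁₀(24.0) = +1.380
pH = 9.26 − (+1.380) = 7.88

pH = 7.88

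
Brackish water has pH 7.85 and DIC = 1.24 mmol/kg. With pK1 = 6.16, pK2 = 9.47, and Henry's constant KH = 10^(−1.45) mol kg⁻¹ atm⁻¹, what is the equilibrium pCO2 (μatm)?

α₀ = 1 / (1 + K1/[H⁺] + K1K2/[H⁺]²) = 1 / (1 + 10^+1.69 + 10^+0.07)
   = 1 / (1 + 48.978 + 1.1749) = 1/51.153 = 0.01955
[CO2*] = α₀ × DIC = 0.01955 × 1.24 = 0.02424 mmol/kg
pCO2 = [CO2*]/KH = 2.424×10^-5 / 3.548×10^-2 = 683 μatm

pCO2 = 683 μatm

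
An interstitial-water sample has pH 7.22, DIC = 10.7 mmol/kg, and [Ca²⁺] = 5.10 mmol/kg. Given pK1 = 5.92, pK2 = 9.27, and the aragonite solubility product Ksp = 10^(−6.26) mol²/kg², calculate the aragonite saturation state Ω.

Ω = 0.836

α₂ = 1 / (1 + [H⁺]/K2 + [H⁺]²/(K1K2)) = 1 / (1 + 10^+2.05 + 10^+0.75)
   = 1 / (1 + 112.20 + 5.6234) = 1/118.83 = 0.008416
[CO3²⁻] = α₂ × DIC = 0.008416 × 10.7 = 0.09005 mmol/kg
Ksp = 10^(−6.26) = 5.495×10^-7
Ω = [Ca²⁺][CO3²⁻]/Ksp = (5.10×10^-3)(9.005×10^-5) / 5.495×10^-7 = 0.836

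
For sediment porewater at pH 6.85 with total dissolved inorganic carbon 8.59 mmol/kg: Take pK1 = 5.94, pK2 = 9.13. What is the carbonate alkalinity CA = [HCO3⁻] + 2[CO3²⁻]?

CA = [HCO3⁻] + 2[CO3²⁻] = (α₁ + 2α₂)·DIC
At pH 6.85: [H⁺]/K1 = 10^-0.91 = 0.12303, K2/[H⁺] = 10^-2.28 = 0.0052481
α₁ = 1/(1 + 0.12303 + 0.0052481) = 1/1.1283 = 0.8863; α₂ = α₁·K2/[H⁺] = 0.004651
α₁ + 2α₂ = 0.8956
CA = 0.8956 × 8.59 = 7.69 mmol/kg

CA = 7.69 mmol/kg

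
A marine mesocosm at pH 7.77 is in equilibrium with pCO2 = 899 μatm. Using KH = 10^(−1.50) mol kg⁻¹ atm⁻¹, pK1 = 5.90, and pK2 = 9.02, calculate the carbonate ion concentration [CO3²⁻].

[CO3²⁻] = 0.119 mmol/kg

[CO2*] = KH · pCO2 = 10^(−1.50) × 899×10^-6 = 2.843×10^-5 mol/kg
α₀ = 1/(1 + K1/[H⁺] + K1K2/[H⁺]²) = 1/(1 + 10^+1.87 + 10^+0.62) = 0.01261
DIC = [CO2*]/α₀ = 2.843×10^-5 / 0.01261 = 2.254 mmol/kg
[CO3²⁻] = α₂·DIC; α₂ = 0.05257, so [CO3²⁻] = 0.05257 × 2.254 = 0.119 mmol/kg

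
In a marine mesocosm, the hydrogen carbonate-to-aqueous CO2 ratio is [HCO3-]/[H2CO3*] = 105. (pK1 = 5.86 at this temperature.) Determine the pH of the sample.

pH = 7.88

From K1 = [H⁺][HCO3-]/[H2CO3*]:  pH = pK1 + log₁₀([HCO3-]/[H2CO3*])
log₁₀(105) = +2.021
pH = 5.86 + (+2.021) = 7.88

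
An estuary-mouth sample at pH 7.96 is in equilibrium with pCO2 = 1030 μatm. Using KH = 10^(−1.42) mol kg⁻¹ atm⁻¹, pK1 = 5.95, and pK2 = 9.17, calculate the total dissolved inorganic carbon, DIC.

[CO2*] = KH · pCO2 = 10^(−1.42) × 1030×10^-6 = 3.916×10^-5 mol/kg
α₀ = 1/(1 + K1/[H⁺] + K1K2/[H⁺]²) = 1/(1 + 10^+2.01 + 10^+0.80) = 0.009121
DIC = [CO2*]/α₀ = 3.916×10^-5 / 0.009121 = 4.29 mmol/kg

DIC = 4.29 mmol/kg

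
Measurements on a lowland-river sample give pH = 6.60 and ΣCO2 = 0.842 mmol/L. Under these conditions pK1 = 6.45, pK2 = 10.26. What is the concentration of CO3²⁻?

[CO3²⁻] = 0.108 μmol/L

α₂ = 1 / (1 + [H⁺]/K2 + [H⁺]²/(K1K2)) = 1 / (1 + 10^+3.66 + 10^+3.51)
   = 1 / (1 + 4570.9 + 3235.9) = 1/7807.8 = 0.0001281
[CO3²⁻] = α₂ × DIC = 0.0001281 × 0.842 = 0.000108 mmol/L = 0.108 μmol/L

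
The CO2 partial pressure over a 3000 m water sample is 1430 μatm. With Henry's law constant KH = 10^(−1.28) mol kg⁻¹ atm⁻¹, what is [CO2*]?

KH = 10^(−1.28) = 5.248×10^-2 mol kg⁻¹ atm⁻¹
[CO2*] = KH · pCO2 = 5.248×10^-2 × 1430×10^-6 atm = 7.50×10^-5 mol/kg

[CO2*] = 75.0 μmol/kg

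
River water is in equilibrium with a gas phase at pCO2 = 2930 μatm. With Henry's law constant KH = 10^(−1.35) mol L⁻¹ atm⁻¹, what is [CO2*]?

KH = 10^(−1.35) = 4.467×10^-2 mol L⁻¹ atm⁻¹
[CO2*] = KH · pCO2 = 4.467×10^-2 × 2930×10^-6 atm = 1.31×10^-4 mol/L

[CO2*] = 131 μmol/L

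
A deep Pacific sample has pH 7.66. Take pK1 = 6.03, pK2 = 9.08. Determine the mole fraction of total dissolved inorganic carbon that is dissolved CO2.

α₀ = 0.0221

α₀ = 1 / (1 + K1/[H⁺] + K1K2/[H⁺]²) = 1 / (1 + 10^+1.63 + 10^+0.21)
   = 1 / (1 + 42.658 + 1.6218) = 1/45.280 = 0.02208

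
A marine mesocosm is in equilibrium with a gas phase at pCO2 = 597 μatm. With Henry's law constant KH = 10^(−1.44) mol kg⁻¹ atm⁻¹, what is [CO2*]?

KH = 10^(−1.44) = 3.631×10^-2 mol kg⁻¹ atm⁻¹
[CO2*] = KH · pCO2 = 3.631×10^-2 × 597×10^-6 atm = 2.17×10^-5 mol/kg

[CO2*] = 21.7 μmol/kg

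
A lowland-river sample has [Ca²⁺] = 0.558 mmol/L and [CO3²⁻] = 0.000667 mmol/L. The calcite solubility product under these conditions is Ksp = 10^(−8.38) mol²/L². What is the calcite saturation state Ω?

Ksp = 10^(−8.38) = 4.169×10^-9
Ω = [Ca²⁺][CO3²⁻]/Ksp = (0.558×10^-3)(0.000667×10^-3) / 4.169×10^-9 = 0.0893

Ω = 0.0893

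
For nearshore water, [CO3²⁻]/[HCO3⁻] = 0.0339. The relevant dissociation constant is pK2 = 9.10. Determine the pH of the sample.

From K2 = [H⁺][CO3²⁻]/[HCO3⁻]:  pH = pK2 + log₁₀([CO3²⁻]/[HCO3⁻])
log₁₀(0.0339) = -1.470
pH = 9.10 + (-1.470) = 7.63

pH = 7.63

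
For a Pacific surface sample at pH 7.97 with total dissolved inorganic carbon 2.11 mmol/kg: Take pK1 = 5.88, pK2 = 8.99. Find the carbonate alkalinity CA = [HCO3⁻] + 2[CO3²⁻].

CA = [HCO3⁻] + 2[CO3²⁻] = (α₁ + 2α₂)·DIC
At pH 7.97: [H⁺]/K1 = 10^-2.09 = 0.0081283, K2/[H⁺] = 10^-1.02 = 0.095499
α₁ = 1/(1 + 0.0081283 + 0.095499) = 1/1.1036 = 0.9061; α₂ = α₁·K2/[H⁺] = 0.08653
α₁ + 2α₂ = 1.0792
CA = 1.0792 × 2.11 = 2.28 mmol/kg

CA = 2.28 mmol/kg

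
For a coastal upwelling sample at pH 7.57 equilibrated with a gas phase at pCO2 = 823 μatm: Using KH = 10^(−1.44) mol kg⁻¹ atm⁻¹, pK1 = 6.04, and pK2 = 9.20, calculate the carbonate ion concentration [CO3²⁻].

[CO2*] = KH · pCO2 = 10^(−1.44) × 823×10^-6 = 2.988×10^-5 mol/kg
α₀ = 1/(1 + K1/[H⁺] + K1K2/[H⁺]²) = 1/(1 + 10^+1.53 + 10^-0.10) = 0.02803
DIC = [CO2*]/α₀ = 2.988×10^-5 / 0.02803 = 1.066 mmol/kg
[CO3²⁻] = α₂·DIC; α₂ = 0.02226, so [CO3²⁻] = 0.02226 × 1.066 = 0.0237 mmol/kg

[CO3²⁻] = 0.0237 mmol/kg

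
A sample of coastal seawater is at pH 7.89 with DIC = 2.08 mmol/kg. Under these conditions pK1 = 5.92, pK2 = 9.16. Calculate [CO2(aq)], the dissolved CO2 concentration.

α₀ = 1 / (1 + K1/[H⁺] + K1K2/[H⁺]²) = 1 / (1 + 10^+1.97 + 10^+0.70)
   = 1 / (1 + 93.325 + 5.0119) = 1/99.337 = 0.01007
[CO2*] = α₀ × DIC = 0.01007 × 2.08 = 0.0209 mmol/kg

[CO2*] = 0.0209 mmol/kg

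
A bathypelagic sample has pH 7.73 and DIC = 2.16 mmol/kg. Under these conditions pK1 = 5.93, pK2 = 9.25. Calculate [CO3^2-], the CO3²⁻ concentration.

α₂ = 1 / (1 + [H⁺]/K2 + [H⁺]²/(K1K2)) = 1 / (1 + 10^+1.52 + 10^-0.28)
   = 1 / (1 + 33.113 + 0.52481) = 1/34.638 = 0.02887
[CO3²⁻] = α₂ × DIC = 0.02887 × 2.16 = 0.0624 mmol/kg

[CO3²⁻] = 0.0624 mmol/kg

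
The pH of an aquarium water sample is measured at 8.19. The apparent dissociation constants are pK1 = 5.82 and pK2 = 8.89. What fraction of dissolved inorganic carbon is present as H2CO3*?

α₀ = 1 / (1 + K1/[H⁺] + K1K2/[H⁺]²) = 1 / (1 + 10^+2.37 + 10^+1.67)
   = 1 / (1 + 234.42 + 46.774) = 1/282.20 = 0.003544

α₀ = 0.00354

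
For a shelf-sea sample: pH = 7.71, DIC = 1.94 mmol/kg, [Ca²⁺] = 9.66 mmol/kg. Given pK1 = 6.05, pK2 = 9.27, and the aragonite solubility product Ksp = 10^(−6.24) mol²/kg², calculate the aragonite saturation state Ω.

α₂ = 1 / (1 + [H⁺]/K2 + [H⁺]²/(K1K2)) = 1 / (1 + 10^+1.56 + 10^-0.10)
   = 1 / (1 + 36.308 + 0.79433) = 1/38.102 = 0.02625
[CO3²⁻] = α₂ × DIC = 0.02625 × 1.94 = 0.05092 mmol/kg
Ksp = 10^(−6.24) = 5.754×10^-7
Ω = [Ca²⁺][CO3²⁻]/Ksp = (9.66×10^-3)(5.092×10^-5) / 5.754×10^-7 = 0.855

Ω = 0.855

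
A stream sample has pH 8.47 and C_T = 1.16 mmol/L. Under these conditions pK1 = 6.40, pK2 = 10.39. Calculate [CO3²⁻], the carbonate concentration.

[CO3²⁻] = 13.7 μmol/L

α₂ = 1 / (1 + [H⁺]/K2 + [H⁺]²/(K1K2)) = 1 / (1 + 10^+1.92 + 10^-0.15)
   = 1 / (1 + 83.176 + 0.70795) = 1/84.884 = 0.01178
[CO3²⁻] = α₂ × DIC = 0.01178 × 1.16 = 0.0137 mmol/L = 13.7 μmol/L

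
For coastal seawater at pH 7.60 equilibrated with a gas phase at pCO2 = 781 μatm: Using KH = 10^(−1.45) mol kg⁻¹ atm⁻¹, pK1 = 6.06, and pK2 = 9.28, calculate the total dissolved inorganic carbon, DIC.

[CO2*] = KH · pCO2 = 10^(−1.45) × 781×10^-6 = 2.771×10^-5 mol/kg
α₀ = 1/(1 + K1/[H⁺] + K1K2/[H⁺]²) = 1/(1 + 10^+1.54 + 10^-0.14) = 0.02747
DIC = [CO2*]/α₀ = 2.771×10^-5 / 0.02747 = 1.01 mmol/kg

DIC = 1.01 mmol/kg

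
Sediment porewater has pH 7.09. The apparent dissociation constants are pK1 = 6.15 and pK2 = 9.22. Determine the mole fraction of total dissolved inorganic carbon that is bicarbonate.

α₁ = 0.891

α₁ = 1 / (1 + [H⁺]/K1 + K2/[H⁺]) = 1 / (1 + 10^-0.94 + 10^-2.13)
   = 1 / (1 + 0.11482 + 0.0074131) = 1/1.1222 = 0.8911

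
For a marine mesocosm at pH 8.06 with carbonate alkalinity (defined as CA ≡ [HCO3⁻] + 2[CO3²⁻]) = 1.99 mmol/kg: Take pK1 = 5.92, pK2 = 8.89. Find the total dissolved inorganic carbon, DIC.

CA = [HCO3⁻] + 2[CO3²⁻] = (α₁ + 2α₂)·DIC
At pH 8.06: [H⁺]/K1 = 10^-2.14 = 0.0072444, K2/[H⁺] = 10^-0.83 = 0.14791
α₁ = 1/(1 + 0.0072444 + 0.14791) = 1/1.1552 = 0.8657; α₂ = α₁·K2/[H⁺] = 0.1280
α₁ + 2α₂ = 1.1218
DIC = CA / (α₁ + 2α₂) = 1.99 / 1.1218 = 1.77 mmol/kg

DIC = 1.77 mmol/kg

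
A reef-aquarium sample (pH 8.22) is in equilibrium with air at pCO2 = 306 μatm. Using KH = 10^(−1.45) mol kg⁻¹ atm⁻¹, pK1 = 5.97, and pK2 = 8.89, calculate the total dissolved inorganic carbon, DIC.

[CO2*] = KH · pCO2 = 10^(−1.45) × 306×10^-6 = 1.086×10^-5 mol/kg
α₀ = 1/(1 + K1/[H⁺] + K1K2/[H⁺]²) = 1/(1 + 10^+2.25 + 10^+1.58) = 0.004612
DIC = [CO2*]/α₀ = 1.086×10^-5 / 0.004612 = 2.35 mmol/kg

DIC = 2.35 mmol/kg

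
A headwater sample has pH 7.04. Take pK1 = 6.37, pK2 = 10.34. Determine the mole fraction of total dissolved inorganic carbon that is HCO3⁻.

α₁ = 0.824

α₁ = 1 / (1 + [H⁺]/K1 + K2/[H⁺]) = 1 / (1 + 10^-0.67 + 10^-3.30)
   = 1 / (1 + 0.21380 + 0.00050119) = 1/1.2143 = 0.8235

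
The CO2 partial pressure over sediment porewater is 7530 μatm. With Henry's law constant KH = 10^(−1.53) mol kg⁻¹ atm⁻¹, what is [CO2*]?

[CO2*] = 222 μmol/kg

KH = 10^(−1.53) = 2.951×10^-2 mol kg⁻¹ atm⁻¹
[CO2*] = KH · pCO2 = 2.951×10^-2 × 7530×10^-6 atm = 2.22×10^-4 mol/kg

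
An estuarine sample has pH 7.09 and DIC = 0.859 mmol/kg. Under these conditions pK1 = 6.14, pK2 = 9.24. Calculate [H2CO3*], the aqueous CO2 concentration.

α₀ = 1 / (1 + K1/[H⁺] + K1K2/[H⁺]²) = 1 / (1 + 10^+0.95 + 10^-1.20)
   = 1 / (1 + 8.9125 + 0.063096) = 1/9.9756 = 0.1002
[CO2*] = α₀ × DIC = 0.1002 × 0.859 = 0.0861 mmol/kg

[CO2*] = 0.0861 mmol/kg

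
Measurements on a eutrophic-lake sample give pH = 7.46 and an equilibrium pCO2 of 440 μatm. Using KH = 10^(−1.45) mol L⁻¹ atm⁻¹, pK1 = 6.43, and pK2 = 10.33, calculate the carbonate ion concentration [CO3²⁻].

[CO2*] = KH · pCO2 = 10^(−1.45) × 440×10^-6 = 1.561×10^-5 mol/L
α₀ = 1/(1 + K1/[H⁺] + K1K2/[H⁺]²) = 1/(1 + 10^+1.03 + 10^-1.84) = 0.08525
DIC = [CO2*]/α₀ = 1.561×10^-5 / 0.08525 = 0.1831 mmol/L
[CO3²⁻] = α₂·DIC; α₂ = 0.001232, so [CO3²⁻] = 0.001232 × 0.1831 = 0.000226 mmol/L = 0.226 μmol/L

[CO3²⁻] = 0.226 μmol/L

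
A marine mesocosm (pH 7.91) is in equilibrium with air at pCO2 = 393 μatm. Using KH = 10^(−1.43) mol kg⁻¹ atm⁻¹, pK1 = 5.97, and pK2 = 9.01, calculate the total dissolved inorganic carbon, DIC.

[CO2*] = KH · pCO2 = 10^(−1.43) × 393×10^-6 = 1.460×10^-5 mol/kg
α₀ = 1/(1 + K1/[H⁺] + K1K2/[H⁺]²) = 1/(1 + 10^+1.94 + 10^+0.84) = 0.01052
DIC = [CO2*]/α₀ = 1.460×10^-5 / 0.01052 = 1.39 mmol/kg

DIC = 1.39 mmol/kg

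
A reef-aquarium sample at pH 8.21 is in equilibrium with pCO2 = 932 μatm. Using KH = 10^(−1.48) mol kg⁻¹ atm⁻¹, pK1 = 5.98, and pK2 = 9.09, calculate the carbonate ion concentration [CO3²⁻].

[CO2*] = KH · pCO2 = 10^(−1.48) × 932×10^-6 = 3.086×10^-5 mol/kg
α₀ = 1/(1 + K1/[H⁺] + K1K2/[H⁺]²) = 1/(1 + 10^+2.23 + 10^+1.35) = 0.005176
DIC = [CO2*]/α₀ = 3.086×10^-5 / 0.005176 = 5.963 mmol/kg
[CO3²⁻] = α₂·DIC; α₂ = 0.1159, so [CO3²⁻] = 0.1159 × 5.963 = 0.691 mmol/kg

[CO3²⁻] = 0.691 mmol/kg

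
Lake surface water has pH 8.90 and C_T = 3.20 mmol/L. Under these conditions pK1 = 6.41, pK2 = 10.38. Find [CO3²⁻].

α₂ = 1 / (1 + [H⁺]/K2 + [H⁺]²/(K1K2)) = 1 / (1 + 10^+1.48 + 10^-1.01)
   = 1 / (1 + 30.200 + 0.097724) = 1/31.297 = 0.03195
[CO3²⁻] = α₂ × DIC = 0.03195 × 3.20 = 0.102 mmol/L

[CO3²⁻] = 0.102 mmol/L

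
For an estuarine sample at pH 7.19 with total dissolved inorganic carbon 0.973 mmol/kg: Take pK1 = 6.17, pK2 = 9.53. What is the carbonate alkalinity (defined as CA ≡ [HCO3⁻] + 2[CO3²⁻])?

CA = 0.893 mmol/kg

CA = [HCO3⁻] + 2[CO3²⁻] = (α₁ + 2α₂)·DIC
At pH 7.19: [H⁺]/K1 = 10^-1.02 = 0.095499, K2/[H⁺] = 10^-2.34 = 0.0045709
α₁ = 1/(1 + 0.095499 + 0.0045709) = 1/1.1001 = 0.9090; α₂ = α₁·K2/[H⁺] = 0.004155
α₁ + 2α₂ = 0.9173
CA = 0.9173 × 0.973 = 0.893 mmol/kg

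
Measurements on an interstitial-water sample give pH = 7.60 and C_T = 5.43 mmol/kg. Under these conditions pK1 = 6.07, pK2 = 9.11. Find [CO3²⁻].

[CO3²⁻] = 0.158 mmol/kg

α₂ = 1 / (1 + [H⁺]/K2 + [H⁺]²/(K1K2)) = 1 / (1 + 10^+1.51 + 10^-0.02)
   = 1 / (1 + 32.359 + 0.95499) = 1/34.314 = 0.02914
[CO3²⁻] = α₂ × DIC = 0.02914 × 5.43 = 0.158 mmol/kg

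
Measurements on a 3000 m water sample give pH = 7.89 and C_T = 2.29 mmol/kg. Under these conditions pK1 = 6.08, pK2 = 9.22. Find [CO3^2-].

α₂ = 1 / (1 + [H⁺]/K2 + [H⁺]²/(K1K2)) = 1 / (1 + 10^+1.33 + 10^-0.48)
   = 1 / (1 + 21.380 + 0.33113) = 1/22.711 = 0.04403
[CO3²⁻] = α₂ × DIC = 0.04403 × 2.29 = 0.101 mmol/kg

[CO3²⁻] = 0.101 mmol/kg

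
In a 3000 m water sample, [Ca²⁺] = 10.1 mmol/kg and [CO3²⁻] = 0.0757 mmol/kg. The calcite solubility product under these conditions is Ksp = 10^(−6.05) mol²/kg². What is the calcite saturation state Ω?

Ω = 0.858

Ksp = 10^(−6.05) = 8.913×10^-7
Ω = [Ca²⁺][CO3²⁻]/Ksp = (10.1×10^-3)(0.0757×10^-3) / 8.913×10^-7 = 0.858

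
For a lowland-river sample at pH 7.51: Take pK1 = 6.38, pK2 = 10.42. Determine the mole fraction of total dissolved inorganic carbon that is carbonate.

α₂ = 1 / (1 + [H⁺]/K2 + [H⁺]²/(K1K2)) = 1 / (1 + 10^+2.91 + 10^+1.78)
   = 1 / (1 + 812.83 + 60.256) = 1/874.09 = 0.001144

α₂ = 0.00114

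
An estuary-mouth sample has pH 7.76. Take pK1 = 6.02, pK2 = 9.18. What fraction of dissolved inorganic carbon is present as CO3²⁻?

α₂ = 1 / (1 + [H⁺]/K2 + [H⁺]²/(K1K2)) = 1 / (1 + 10^+1.42 + 10^-0.32)
   = 1 / (1 + 26.303 + 0.47863) = 1/27.781 = 0.03600

α₂ = 0.0360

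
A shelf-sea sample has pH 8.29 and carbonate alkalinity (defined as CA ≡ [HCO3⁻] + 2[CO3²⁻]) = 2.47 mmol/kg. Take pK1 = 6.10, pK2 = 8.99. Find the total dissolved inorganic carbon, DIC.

DIC = 2.13 mmol/kg

CA = [HCO3⁻] + 2[CO3²⁻] = (α₁ + 2α₂)·DIC
At pH 8.29: [H⁺]/K1 = 10^-2.19 = 0.0064565, K2/[H⁺] = 10^-0.70 = 0.19953
α₁ = 1/(1 + 0.0064565 + 0.19953) = 1/1.2060 = 0.8292; α₂ = α₁·K2/[H⁺] = 0.1654
α₁ + 2α₂ = 1.1601
DIC = CA / (α₁ + 2α₂) = 2.47 / 1.1601 = 2.13 mmol/kg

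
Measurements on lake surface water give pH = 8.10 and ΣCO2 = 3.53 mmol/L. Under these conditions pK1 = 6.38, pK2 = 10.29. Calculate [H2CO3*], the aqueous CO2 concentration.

[CO2*] = 0.0656 mmol/L

α₀ = 1 / (1 + K1/[H⁺] + K1K2/[H⁺]²) = 1 / (1 + 10^+1.72 + 10^-0.47)
   = 1 / (1 + 52.481 + 0.33884) = 1/53.820 = 0.01858
[CO2*] = α₀ × DIC = 0.01858 × 3.53 = 0.0656 mmol/L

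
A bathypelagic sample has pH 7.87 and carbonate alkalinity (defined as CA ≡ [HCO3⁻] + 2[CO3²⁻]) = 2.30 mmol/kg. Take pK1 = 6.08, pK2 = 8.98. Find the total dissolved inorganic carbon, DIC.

CA = [HCO3⁻] + 2[CO3²⁻] = (α₁ + 2α₂)·DIC
At pH 7.87: [H⁺]/K1 = 10^-1.79 = 0.016218, K2/[H⁺] = 10^-1.11 = 0.077625
α₁ = 1/(1 + 0.016218 + 0.077625) = 1/1.0938 = 0.9142; α₂ = α₁·K2/[H⁺] = 0.07097
α₁ + 2α₂ = 1.0561
DIC = CA / (α₁ + 2α₂) = 2.30 / 1.0561 = 2.18 mmol/kg

DIC = 2.18 mmol/kg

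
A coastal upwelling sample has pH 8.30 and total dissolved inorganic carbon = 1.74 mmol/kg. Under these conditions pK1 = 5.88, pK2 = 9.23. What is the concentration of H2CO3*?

[CO2*] = 5.90 μmol/kg

α₀ = 1 / (1 + K1/[H⁺] + K1K2/[H⁺]²) = 1 / (1 + 10^+2.42 + 10^+1.49)
   = 1 / (1 + 263.03 + 30.903) = 1/294.93 = 0.003391
[CO2*] = α₀ × DIC = 0.003391 × 1.74 = 0.00590 mmol/kg = 5.90 μmol/kg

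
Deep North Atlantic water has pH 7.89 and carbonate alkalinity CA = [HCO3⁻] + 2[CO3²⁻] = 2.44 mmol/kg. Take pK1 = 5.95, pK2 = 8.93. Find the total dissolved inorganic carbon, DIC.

CA = [HCO3⁻] + 2[CO3²⁻] = (α₁ + 2α₂)·DIC
At pH 7.89: [H⁺]/K1 = 10^-1.94 = 0.011482, K2/[H⁺] = 10^-1.04 = 0.091201
α₁ = 1/(1 + 0.011482 + 0.091201) = 1/1.1027 = 0.9069; α₂ = α₁·K2/[H⁺] = 0.08271
α₁ + 2α₂ = 1.0723
DIC = CA / (α₁ + 2α₂) = 2.44 / 1.0723 = 2.28 mmol/kg

DIC = 2.28 mmol/kg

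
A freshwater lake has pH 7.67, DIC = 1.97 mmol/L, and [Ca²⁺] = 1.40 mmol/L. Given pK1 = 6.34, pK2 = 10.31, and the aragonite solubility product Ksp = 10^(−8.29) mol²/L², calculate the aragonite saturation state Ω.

α₂ = 1 / (1 + [H⁺]/K2 + [H⁺]²/(K1K2)) = 1 / (1 + 10^+2.64 + 10^+1.31)
   = 1 / (1 + 436.52 + 20.417) = 1/457.93 = 0.002184
[CO3²⁻] = α₂ × DIC = 0.002184 × 1.97 = 0.004302 mmol/L = 4.302 μmol/L
Ksp = 10^(−8.29) = 5.129×10^-9
Ω = [Ca²⁺][CO3²⁻]/Ksp = (1.40×10^-3)(4.302×10^-6) / 5.129×10^-9 = 1.17

Ω = 1.17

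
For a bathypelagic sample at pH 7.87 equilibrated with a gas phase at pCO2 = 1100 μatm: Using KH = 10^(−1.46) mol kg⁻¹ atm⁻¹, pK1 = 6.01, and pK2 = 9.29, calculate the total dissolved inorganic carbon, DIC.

[CO2*] = KH · pCO2 = 10^(−1.46) × 1100×10^-6 = 3.814×10^-5 mol/kg
α₀ = 1/(1 + K1/[H⁺] + K1K2/[H⁺]²) = 1/(1 + 10^+1.86 + 10^+0.44) = 0.01312
DIC = [CO2*]/α₀ = 3.814×10^-5 / 0.01312 = 2.91 mmol/kg

DIC = 2.91 mmol/kg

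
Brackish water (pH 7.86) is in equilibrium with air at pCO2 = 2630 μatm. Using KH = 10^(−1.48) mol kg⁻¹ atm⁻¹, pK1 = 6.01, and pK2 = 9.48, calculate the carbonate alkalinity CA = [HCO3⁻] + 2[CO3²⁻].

CA = 6.46 mmol/kg

[CO2*] = KH · pCO2 = 10^(−1.48) × 2630×10^-6 = 8.709×10^-5 mol/kg
α₀ = 1/(1 + K1/[H⁺] + K1K2/[H⁺]²) = 1/(1 + 10^+1.85 + 10^+0.23) = 0.01361
DIC = [CO2*]/α₀ = 8.709×10^-5 / 0.01361 = 6.400 mmol/kg
CA = (α₁ + 2α₂)·DIC = (0.9633 + 2×0.02311) × 6.400 = 6.46 mmol/kg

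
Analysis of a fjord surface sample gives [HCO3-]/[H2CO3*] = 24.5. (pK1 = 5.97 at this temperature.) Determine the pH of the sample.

From K1 = [H⁺][HCO3-]/[H2CO3*]:  pH = pK1 + log₁₀([HCO3-]/[H2CO3*])
log₁₀(24.5) = +1.389
pH = 5.97 + (+1.389) = 7.36

pH = 7.36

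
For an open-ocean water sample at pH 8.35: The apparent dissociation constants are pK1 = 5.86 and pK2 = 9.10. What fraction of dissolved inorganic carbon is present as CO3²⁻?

α₂ = 0.151

α₂ = 1 / (1 + [H⁺]/K2 + [H⁺]²/(K1K2)) = 1 / (1 + 10^+0.75 + 10^-1.74)
   = 1 / (1 + 5.6234 + 0.018197) = 1/6.6416 = 0.1506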